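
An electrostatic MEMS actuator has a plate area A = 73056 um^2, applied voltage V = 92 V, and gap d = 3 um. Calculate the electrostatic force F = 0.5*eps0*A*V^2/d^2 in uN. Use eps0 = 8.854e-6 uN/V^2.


Step 1: Identify parameters.
eps0 = 8.854e-6 uN/V^2, A = 73056 um^2, V = 92 V, d = 3 um
Step 2: Compute V^2 = 92^2 = 8464
Step 3: Compute d^2 = 3^2 = 9
Step 4: F = 0.5 * 8.854e-6 * 73056 * 8464 / 9
F = 304.158 uN


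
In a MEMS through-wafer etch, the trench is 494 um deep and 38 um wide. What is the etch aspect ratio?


Step 1: AR = depth / width
Step 2: AR = 494 / 38
AR = 13.0


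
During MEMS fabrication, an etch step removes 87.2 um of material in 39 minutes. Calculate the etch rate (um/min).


Step 1: Etch rate = depth / time
Step 2: rate = 87.2 / 39
rate = 2.236 um/min


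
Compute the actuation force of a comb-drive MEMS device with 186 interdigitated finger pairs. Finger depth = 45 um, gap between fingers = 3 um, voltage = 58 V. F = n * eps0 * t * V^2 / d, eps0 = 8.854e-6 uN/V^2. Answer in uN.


Step 1: Parameters: n=186, eps0=8.854e-6 uN/V^2, t=45 um, V=58 V, d=3 um
Step 2: V^2 = 3364
Step 3: F = 186 * 8.854e-6 * 45 * 3364 / 3
F = 83.1 uN


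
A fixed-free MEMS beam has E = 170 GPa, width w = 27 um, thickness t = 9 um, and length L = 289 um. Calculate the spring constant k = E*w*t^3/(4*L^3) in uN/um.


Step 1: Convert E to consistent units (1 GPa = 1000 uN/um^2).
E = 170 GPa = 170000 uN/um^2
Step 2: Compute t^3 = 9^3 = 729
Step 3: Compute L^3 = 289^3 = 24137569
Step 4: k = 170000 * 27 * 729 / (4 * 24137569)
k = 34.6567 uN/um


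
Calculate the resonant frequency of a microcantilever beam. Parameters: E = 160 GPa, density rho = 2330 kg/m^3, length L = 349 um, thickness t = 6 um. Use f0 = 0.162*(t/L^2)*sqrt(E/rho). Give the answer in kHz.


Step 1: Convert units to SI.
t_SI = 6e-6 m, L_SI = 349e-6 m
Step 2: Calculate sqrt(E/rho).
sqrt(160e9 / 2330) = 8286.71 m/s
Step 3: Compute f0.
f0 = 0.162 * 6e-6 / (349e-6)^2 * 8286.71 = 66129.9 Hz = 66.13 kHz


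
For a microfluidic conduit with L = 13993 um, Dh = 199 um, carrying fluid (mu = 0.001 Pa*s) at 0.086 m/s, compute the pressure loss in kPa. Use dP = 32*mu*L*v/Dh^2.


Step 1: Convert to SI: L = 13993e-6 m, Dh = 199e-6 m
Step 2: dP = 32 * 0.001 * 13993e-6 * 0.086 / (199e-6)^2
Step 3: dP = 972.42 Pa
Step 4: Convert to kPa: dP = 0.97 kPa


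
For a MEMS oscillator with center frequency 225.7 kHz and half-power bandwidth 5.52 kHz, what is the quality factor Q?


Step 1: Q = f0 / bandwidth
Step 2: Q = 225.7 / 5.52
Q = 40.9


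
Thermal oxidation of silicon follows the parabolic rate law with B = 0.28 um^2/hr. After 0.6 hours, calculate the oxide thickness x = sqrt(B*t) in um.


Step 1: Compute B*t = 0.28 * 0.6 = 0.168
Step 2: x = sqrt(0.168)
x = 0.41 um


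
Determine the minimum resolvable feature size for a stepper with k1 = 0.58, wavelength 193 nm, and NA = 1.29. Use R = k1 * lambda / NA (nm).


Step 1: Identify values: k1 = 0.58, lambda = 193 nm, NA = 1.29
Step 2: R = k1 * lambda / NA
R = 0.58 * 193 / 1.29
R = 86.8 nm


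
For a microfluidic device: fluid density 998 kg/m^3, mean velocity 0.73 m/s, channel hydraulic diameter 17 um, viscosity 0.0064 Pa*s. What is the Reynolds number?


Step 1: Convert Dh to meters: Dh = 17e-6 m
Step 2: Re = rho * v * Dh / mu
Re = 998 * 0.73 * 17e-6 / 0.0064
Re = 1.935


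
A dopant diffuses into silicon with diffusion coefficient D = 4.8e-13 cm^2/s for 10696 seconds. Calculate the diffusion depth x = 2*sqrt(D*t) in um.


Step 1: Compute D*t = 4.8e-13 * 10696 = 5.13408e-09 cm^2
Step 2: sqrt(D*t) = 7.16525e-05 cm
Step 3: x = 2 * 7.16525e-05 cm = 1.43305e-04 cm
Step 4: Convert to um (1 cm = 1e4 um): x = 1.433 um


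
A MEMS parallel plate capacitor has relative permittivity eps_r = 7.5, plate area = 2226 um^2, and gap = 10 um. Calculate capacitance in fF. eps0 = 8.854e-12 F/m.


Step 1: Convert area to m^2: A = 2226e-12 m^2
Step 2: Convert gap to m: d = 10e-6 m
Step 3: C = eps0 * eps_r * A / d
C = 8.854e-12 * 7.5 * 2226e-12 / 10e-6
Step 4: Convert to fF (multiply by 1e15).
C = 14.78 fF


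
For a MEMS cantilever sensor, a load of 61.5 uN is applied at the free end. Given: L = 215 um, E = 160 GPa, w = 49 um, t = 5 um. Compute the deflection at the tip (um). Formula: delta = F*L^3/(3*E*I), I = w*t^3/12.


Step 1: Calculate the second moment of area.
I = w * t^3 / 12 = 49 * 5^3 / 12 = 510.4167 um^4
Step 2: Convert E to consistent units (1 GPa = 1000 uN/um^2).
E = 160 GPa = 160000 uN/um^2
Step 3: Calculate tip deflection.
delta = F * L^3 / (3 * E * I)
delta = 61.5 * 215^3 / (3 * 160000 * 510.4167)
delta = 2.4947 um


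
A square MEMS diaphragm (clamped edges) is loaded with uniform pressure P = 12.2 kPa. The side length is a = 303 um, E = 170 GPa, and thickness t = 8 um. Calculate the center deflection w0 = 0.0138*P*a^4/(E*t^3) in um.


Step 1: Convert pressure to compatible units (E is in GPa, so P in GPa).
P = 12.2 kPa = 12.2e-6 GPa
Step 2: Compute numerator: 0.0138 * P * a^4.
a^4 = 303^4 = 8428892481
numerator = 0.0138 * 12.2e-6 * 8428892481 = 1.4191e+03
Step 3: Compute denominator: E * t^3 = 170 * 8^3 = 87040
Step 4: w0 = numerator / denominator = 1.4191e+03 / 87040 = 0.0163 um


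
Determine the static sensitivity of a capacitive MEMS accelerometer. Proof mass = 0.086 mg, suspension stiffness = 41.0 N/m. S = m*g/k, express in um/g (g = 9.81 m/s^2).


Step 1: Convert mass: m = 0.086 mg = 8.60e-08 kg
Step 2: S = m * g / k = 8.60e-08 * 9.81 / 41.0
Step 3: S = 2.06e-08 m/g
Step 4: Convert to um/g: S = 0.021 um/g


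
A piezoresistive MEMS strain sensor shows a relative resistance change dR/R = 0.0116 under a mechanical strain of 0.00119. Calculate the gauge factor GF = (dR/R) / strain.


Step 1: Identify values.
dR/R = 0.0116, strain = 0.00119
Step 2: GF = (dR/R) / strain = 0.0116 / 0.00119
GF = 9.7


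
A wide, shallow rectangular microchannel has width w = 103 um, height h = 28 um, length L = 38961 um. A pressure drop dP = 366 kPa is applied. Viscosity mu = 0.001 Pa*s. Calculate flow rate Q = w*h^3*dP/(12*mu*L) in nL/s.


Step 1: Convert all dimensions to SI (meters).
w = 103e-6 m, h = 28e-6 m, L = 38961e-6 m, dP = 366e3 Pa
Step 2: Q = w * h^3 * dP / (12 * mu * L)
Q = 103e-6 * (28e-6)^3 * 366e3 / (12 * 0.001 * 38961e-6) = 1.77003178e-09 m^3/s
Step 3: Convert Q from m^3/s to nL/s (1 m^3 = 1e12 nL, so multiply by 1e12).
Q = 1770.032 nL/s


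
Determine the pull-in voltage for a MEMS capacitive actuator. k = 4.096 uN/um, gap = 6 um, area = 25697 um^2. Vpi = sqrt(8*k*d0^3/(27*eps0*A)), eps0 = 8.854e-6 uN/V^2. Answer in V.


Step 1: Compute numerator: 8 * k * d0^3 = 8 * 4.096 * 6^3 = 7077.888
Step 2: Compute denominator: 27 * eps0 * A = 27 * 8.854e-6 * 25697 = 6.143073
Step 3: Vpi = sqrt(7077.888 / 6.143073)
Vpi = 33.94 V


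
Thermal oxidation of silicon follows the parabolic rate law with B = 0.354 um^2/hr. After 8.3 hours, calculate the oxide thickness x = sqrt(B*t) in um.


Step 1: Compute B*t = 0.354 * 8.3 = 2.9382
Step 2: x = sqrt(2.9382)
x = 1.714 um


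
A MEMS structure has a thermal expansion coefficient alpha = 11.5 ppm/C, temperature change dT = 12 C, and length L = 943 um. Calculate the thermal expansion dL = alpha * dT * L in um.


Step 1: Convert CTE: alpha = 11.5 ppm/C = 11.5e-6 /C
Step 2: dL = 11.5e-6 * 12 * 943
dL = 0.1301 um


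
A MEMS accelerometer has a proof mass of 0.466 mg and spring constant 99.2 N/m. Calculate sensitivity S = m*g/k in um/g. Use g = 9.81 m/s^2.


Step 1: Convert mass: m = 0.466 mg = 4.66e-07 kg
Step 2: S = m * g / k = 4.66e-07 * 9.81 / 99.2
Step 3: S = 4.61e-08 m/g
Step 4: Convert to um/g: S = 0.046 um/g


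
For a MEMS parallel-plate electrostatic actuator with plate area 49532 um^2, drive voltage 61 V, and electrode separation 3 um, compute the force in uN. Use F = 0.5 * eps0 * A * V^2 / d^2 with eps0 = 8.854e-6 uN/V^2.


Step 1: Identify parameters.
eps0 = 8.854e-6 uN/V^2, A = 49532 um^2, V = 61 V, d = 3 um
Step 2: Compute V^2 = 61^2 = 3721
Step 3: Compute d^2 = 3^2 = 9
Step 4: F = 0.5 * 8.854e-6 * 49532 * 3721 / 9
F = 90.659 uN


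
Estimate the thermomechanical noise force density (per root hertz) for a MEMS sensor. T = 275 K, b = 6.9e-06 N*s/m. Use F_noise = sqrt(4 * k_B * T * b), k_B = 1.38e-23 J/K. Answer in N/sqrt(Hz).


Step 1: Compute 4 * k_B * T * b
= 4 * 1.38e-23 * 275 * 6.9e-06
= 1.0474e-25 N^2/Hz
Step 2: F_noise = sqrt(1.0474e-25)
F_noise = 3.24e-13 N/sqrt(Hz)


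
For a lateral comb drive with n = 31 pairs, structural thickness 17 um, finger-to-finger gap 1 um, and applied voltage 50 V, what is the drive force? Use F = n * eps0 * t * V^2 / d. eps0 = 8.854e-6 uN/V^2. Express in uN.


Step 1: Parameters: n=31, eps0=8.854e-6 uN/V^2, t=17 um, V=50 V, d=1 um
Step 2: V^2 = 2500
Step 3: F = 31 * 8.854e-6 * 17 * 2500 / 1
F = 11.665 uN


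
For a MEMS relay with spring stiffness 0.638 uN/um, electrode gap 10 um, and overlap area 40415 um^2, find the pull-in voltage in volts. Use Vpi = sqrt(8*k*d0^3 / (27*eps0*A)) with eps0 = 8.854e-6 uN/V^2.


Step 1: Compute numerator: 8 * k * d0^3 = 8 * 0.638 * 10^3 = 5104.0
Step 2: Compute denominator: 27 * eps0 * A = 27 * 8.854e-6 * 40415 = 9.661529
Step 3: Vpi = sqrt(5104.0 / 9.661529)
Vpi = 22.98 V


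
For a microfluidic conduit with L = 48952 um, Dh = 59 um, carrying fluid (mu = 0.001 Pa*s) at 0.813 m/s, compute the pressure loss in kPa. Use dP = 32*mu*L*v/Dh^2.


Step 1: Convert to SI: L = 48952e-6 m, Dh = 59e-6 m
Step 2: dP = 32 * 0.001 * 48952e-6 * 0.813 / (59e-6)^2
Step 3: dP = 365853.27 Pa
Step 4: Convert to kPa: dP = 365.85 kPa


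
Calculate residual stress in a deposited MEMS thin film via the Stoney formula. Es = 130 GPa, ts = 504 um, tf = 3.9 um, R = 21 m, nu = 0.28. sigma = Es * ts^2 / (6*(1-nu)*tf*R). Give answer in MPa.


Step 1: Compute numerator: Es * ts^2 = 130 * 504^2 = 33022080 (GPa*um^2)
Step 2: Compute denominator (R in um): 6*(1-nu)*tf*R = 6*0.72*3.9*21e6 = 353808000.0 (um^2)
Step 3: sigma (GPa) = 33022080 / 353808000.0 = 9.3333e-02 GPa
Step 4: Convert to MPa (x1000): sigma = 93.3 MPa


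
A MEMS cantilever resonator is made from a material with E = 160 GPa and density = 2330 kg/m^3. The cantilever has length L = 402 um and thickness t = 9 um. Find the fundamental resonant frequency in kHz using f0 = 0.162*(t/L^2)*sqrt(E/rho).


Step 1: Convert units to SI.
t_SI = 9e-6 m, L_SI = 402e-6 m
Step 2: Calculate sqrt(E/rho).
sqrt(160e9 / 2330) = 8286.71 m/s
Step 3: Compute f0.
f0 = 0.162 * 9e-6 / (402e-6)^2 * 8286.71 = 74763.1 Hz = 74.76 kHz


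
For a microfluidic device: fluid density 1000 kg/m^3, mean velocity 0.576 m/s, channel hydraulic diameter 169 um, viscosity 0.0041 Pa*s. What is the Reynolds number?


Step 1: Convert Dh to meters: Dh = 169e-6 m
Step 2: Re = rho * v * Dh / mu
Re = 1000 * 0.576 * 169e-6 / 0.0041
Re = 23.742


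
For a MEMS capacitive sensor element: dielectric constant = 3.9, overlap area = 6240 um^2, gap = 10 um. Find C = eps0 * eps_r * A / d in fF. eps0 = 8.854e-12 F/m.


Step 1: Convert area to m^2: A = 6240e-12 m^2
Step 2: Convert gap to m: d = 10e-6 m
Step 3: C = eps0 * eps_r * A / d
C = 8.854e-12 * 3.9 * 6240e-12 / 10e-6
Step 4: Convert to fF (multiply by 1e15).
C = 21.55 fF


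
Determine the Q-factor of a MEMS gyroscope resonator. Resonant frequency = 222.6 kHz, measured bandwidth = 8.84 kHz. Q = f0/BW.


Step 1: Q = f0 / bandwidth
Step 2: Q = 222.6 / 8.84
Q = 25.2


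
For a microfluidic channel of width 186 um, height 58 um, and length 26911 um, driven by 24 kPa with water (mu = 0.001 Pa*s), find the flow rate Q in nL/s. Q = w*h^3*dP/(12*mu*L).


Step 1: Convert all dimensions to SI (meters).
w = 186e-6 m, h = 58e-6 m, L = 26911e-6 m, dP = 24e3 Pa
Step 2: Q = w * h^3 * dP / (12 * mu * L)
Q = 186e-6 * (58e-6)^3 * 24e3 / (12 * 0.001 * 26911e-6) = 2.6971e-09 m^3/s
Step 3: Convert Q from m^3/s to nL/s (1 m^3 = 1e12 nL, so multiply by 1e12).
Q = 2697.1 nL/s


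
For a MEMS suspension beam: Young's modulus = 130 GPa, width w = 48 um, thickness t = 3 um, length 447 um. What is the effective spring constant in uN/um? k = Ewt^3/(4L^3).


Step 1: Convert E to consistent units (1 GPa = 1000 uN/um^2).
E = 130 GPa = 130000 uN/um^2
Step 2: Compute t^3 = 3^3 = 27
Step 3: Compute L^3 = 447^3 = 89314623
Step 4: k = 130000 * 48 * 27 / (4 * 89314623)
k = 0.4716 uN/um


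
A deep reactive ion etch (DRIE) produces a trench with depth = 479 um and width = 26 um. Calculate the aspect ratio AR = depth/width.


Step 1: AR = depth / width
Step 2: AR = 479 / 26
AR = 18.4


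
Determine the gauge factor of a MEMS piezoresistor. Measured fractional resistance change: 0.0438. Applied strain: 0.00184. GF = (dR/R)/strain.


Step 1: Identify values.
dR/R = 0.0438, strain = 0.00184
Step 2: GF = (dR/R) / strain = 0.0438 / 0.00184
GF = 23.8


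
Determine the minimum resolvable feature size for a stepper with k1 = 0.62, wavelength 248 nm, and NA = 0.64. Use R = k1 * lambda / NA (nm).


Step 1: Identify values: k1 = 0.62, lambda = 248 nm, NA = 0.64
Step 2: R = k1 * lambda / NA
R = 0.62 * 248 / 0.64
R = 240.2 nm


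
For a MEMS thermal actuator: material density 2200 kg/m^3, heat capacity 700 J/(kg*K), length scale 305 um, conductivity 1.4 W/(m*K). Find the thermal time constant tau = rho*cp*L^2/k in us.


Step 1: Convert L to m: L = 305e-6 m
Step 2: L^2 = (305e-6)^2 = 9.3025e-08 m^2
Step 3: tau = 2200 * 700 * 9.3025e-08 / 1.4 = 1.023275e-01 s
Step 4: Convert to microseconds (multiply by 1e6).
tau = 102327.5 us


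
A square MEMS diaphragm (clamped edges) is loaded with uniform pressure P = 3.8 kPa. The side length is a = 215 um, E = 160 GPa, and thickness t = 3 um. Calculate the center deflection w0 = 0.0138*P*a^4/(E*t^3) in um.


Step 1: Convert pressure to compatible units (E is in GPa, so P in GPa).
P = 3.8 kPa = 3.8e-6 GPa
Step 2: Compute numerator: 0.0138 * P * a^4.
a^4 = 215^4 = 2136750625
numerator = 0.0138 * 3.8e-6 * 2136750625 = 1.1205e+02
Step 3: Compute denominator: E * t^3 = 160 * 3^3 = 4320
Step 4: w0 = numerator / denominator = 1.1205e+02 / 4320 = 0.0259 um


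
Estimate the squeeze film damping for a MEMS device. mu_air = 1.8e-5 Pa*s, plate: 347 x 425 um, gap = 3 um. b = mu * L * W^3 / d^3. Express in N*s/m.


Step 1: Convert to SI.
L = 347e-6 m, W = 425e-6 m, d = 3e-6 m
Step 2: W^3 = (425e-6)^3 = 7.68e-11 m^3
Step 3: d^3 = (3e-6)^3 = 2.70e-17 m^3
Step 4: b = 1.8e-5 * 347e-6 * 7.68e-11 / 2.70e-17
b = 1.78e-02 N*s/m


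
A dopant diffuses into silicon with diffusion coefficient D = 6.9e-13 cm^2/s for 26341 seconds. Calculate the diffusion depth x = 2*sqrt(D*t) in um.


Step 1: Compute D*t = 6.9e-13 * 26341 = 1.817529e-08 cm^2
Step 2: sqrt(D*t) = 1.34816e-04 cm
Step 3: x = 2 * 1.34816e-04 cm = 2.69632e-04 cm
Step 4: Convert to um (1 cm = 1e4 um): x = 2.696 um


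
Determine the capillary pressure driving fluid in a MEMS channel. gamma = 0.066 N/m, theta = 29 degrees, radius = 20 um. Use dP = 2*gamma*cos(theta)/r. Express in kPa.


Step 1: cos(29 deg) = 0.8746
Step 2: Convert r to m: r = 20e-6 m
Step 3: dP = 2 * 0.066 * 0.8746 / 20e-6 = 5772.4 Pa
Step 4: Convert Pa to kPa (divide by 1000).
dP = 5.77 kPa


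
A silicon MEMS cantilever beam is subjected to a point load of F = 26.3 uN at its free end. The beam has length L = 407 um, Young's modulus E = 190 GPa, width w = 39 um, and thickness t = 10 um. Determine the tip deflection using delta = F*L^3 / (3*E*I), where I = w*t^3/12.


Step 1: Calculate the second moment of area.
I = w * t^3 / 12 = 39 * 10^3 / 12 = 3250.0 um^4
Step 2: Convert E to consistent units (1 GPa = 1000 uN/um^2).
E = 190 GPa = 190000 uN/um^2
Step 3: Calculate tip deflection.
delta = F * L^3 / (3 * E * I)
delta = 26.3 * 407^3 / (3 * 190000 * 3250.0)
delta = 0.9572 um


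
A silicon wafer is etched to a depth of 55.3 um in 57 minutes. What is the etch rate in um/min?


Step 1: Etch rate = depth / time
Step 2: rate = 55.3 / 57
rate = 0.97 um/min


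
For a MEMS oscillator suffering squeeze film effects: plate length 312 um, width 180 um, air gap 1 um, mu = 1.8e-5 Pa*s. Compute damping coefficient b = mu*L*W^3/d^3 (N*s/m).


Step 1: Convert to SI.
L = 312e-6 m, W = 180e-6 m, d = 1e-6 m
Step 2: W^3 = (180e-6)^3 = 5.83e-12 m^3
Step 3: d^3 = (1e-6)^3 = 1.00e-18 m^3
Step 4: b = 1.8e-5 * 312e-6 * 5.83e-12 / 1.00e-18
b = 3.28e-02 N*s/m


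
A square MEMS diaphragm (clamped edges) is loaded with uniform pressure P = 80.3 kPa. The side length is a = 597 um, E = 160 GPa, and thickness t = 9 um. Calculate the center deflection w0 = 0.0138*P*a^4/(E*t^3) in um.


Step 1: Convert pressure to compatible units (E is in GPa, so P in GPa).
P = 80.3 kPa = 80.3e-6 GPa
Step 2: Compute numerator: 0.0138 * P * a^4.
a^4 = 597^4 = 127027375281
numerator = 0.0138 * 80.3e-6 * 127027375281 = 1.407641e+05
Step 3: Compute denominator: E * t^3 = 160 * 9^3 = 116640
Step 4: w0 = numerator / denominator = 1.407641e+05 / 116640 = 1.2068 um


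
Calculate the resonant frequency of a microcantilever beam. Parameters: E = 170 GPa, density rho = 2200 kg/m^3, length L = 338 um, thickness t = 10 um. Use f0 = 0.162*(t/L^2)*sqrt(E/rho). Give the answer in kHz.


Step 1: Convert units to SI.
t_SI = 10e-6 m, L_SI = 338e-6 m
Step 2: Calculate sqrt(E/rho).
sqrt(170e9 / 2200) = 8790.49 m/s
Step 3: Compute f0.
f0 = 0.162 * 10e-6 / (338e-6)^2 * 8790.49 = 124650.7 Hz = 124.65 kHz


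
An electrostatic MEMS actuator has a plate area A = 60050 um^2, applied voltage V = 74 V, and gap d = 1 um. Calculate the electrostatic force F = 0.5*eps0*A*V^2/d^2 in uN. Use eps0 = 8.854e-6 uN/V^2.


Step 1: Identify parameters.
eps0 = 8.854e-6 uN/V^2, A = 60050 um^2, V = 74 V, d = 1 um
Step 2: Compute V^2 = 74^2 = 5476
Step 3: Compute d^2 = 1^2 = 1
Step 4: F = 0.5 * 8.854e-6 * 60050 * 5476 / 1
F = 1455.747 uN


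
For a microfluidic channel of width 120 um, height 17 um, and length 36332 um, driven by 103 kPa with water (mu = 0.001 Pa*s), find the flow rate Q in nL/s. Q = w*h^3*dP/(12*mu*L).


Step 1: Convert all dimensions to SI (meters).
w = 120e-6 m, h = 17e-6 m, L = 36332e-6 m, dP = 103e3 Pa
Step 2: Q = w * h^3 * dP / (12 * mu * L)
Q = 120e-6 * (17e-6)^3 * 103e3 / (12 * 0.001 * 36332e-6) = 1.392819e-10 m^3/s
Step 3: Convert Q from m^3/s to nL/s (1 m^3 = 1e12 nL, so multiply by 1e12).
Q = 139.282 nL/s


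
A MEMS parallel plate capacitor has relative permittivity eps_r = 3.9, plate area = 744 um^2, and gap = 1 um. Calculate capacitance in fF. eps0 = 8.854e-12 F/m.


Step 1: Convert area to m^2: A = 744e-12 m^2
Step 2: Convert gap to m: d = 1e-6 m
Step 3: C = eps0 * eps_r * A / d
C = 8.854e-12 * 3.9 * 744e-12 / 1e-6
Step 4: Convert to fF (multiply by 1e15).
C = 25.69 fF


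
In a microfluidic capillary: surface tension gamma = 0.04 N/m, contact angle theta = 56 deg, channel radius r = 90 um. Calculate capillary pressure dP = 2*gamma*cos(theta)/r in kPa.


Step 1: cos(56 deg) = 0.5592
Step 2: Convert r to m: r = 90e-6 m
Step 3: dP = 2 * 0.04 * 0.5592 / 90e-6 = 497.1 Pa
Step 4: Convert Pa to kPa (divide by 1000).
dP = 0.5 kPa


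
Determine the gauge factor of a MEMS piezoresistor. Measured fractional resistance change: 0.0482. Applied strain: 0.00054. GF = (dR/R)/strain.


Step 1: Identify values.
dR/R = 0.0482, strain = 0.00054
Step 2: GF = (dR/R) / strain = 0.0482 / 0.00054
GF = 89.3


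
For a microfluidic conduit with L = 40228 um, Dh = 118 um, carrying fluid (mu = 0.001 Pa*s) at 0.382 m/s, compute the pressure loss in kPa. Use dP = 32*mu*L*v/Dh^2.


Step 1: Convert to SI: L = 40228e-6 m, Dh = 118e-6 m
Step 2: dP = 32 * 0.001 * 40228e-6 * 0.382 / (118e-6)^2
Step 3: dP = 35316.51 Pa
Step 4: Convert to kPa: dP = 35.32 kPa


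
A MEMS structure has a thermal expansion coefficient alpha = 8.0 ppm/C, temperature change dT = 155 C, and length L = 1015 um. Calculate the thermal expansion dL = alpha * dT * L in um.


Step 1: Convert CTE: alpha = 8.0 ppm/C = 8.0e-6 /C
Step 2: dL = 8.0e-6 * 155 * 1015
dL = 1.2586 um


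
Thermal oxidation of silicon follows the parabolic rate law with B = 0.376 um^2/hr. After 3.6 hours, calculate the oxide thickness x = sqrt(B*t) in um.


Step 1: Compute B*t = 0.376 * 3.6 = 1.3536
Step 2: x = sqrt(1.3536)
x = 1.163 um


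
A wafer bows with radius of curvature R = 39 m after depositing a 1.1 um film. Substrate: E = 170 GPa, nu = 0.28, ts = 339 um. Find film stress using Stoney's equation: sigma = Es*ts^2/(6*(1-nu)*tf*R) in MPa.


Step 1: Compute numerator: Es * ts^2 = 170 * 339^2 = 19536570 (GPa*um^2)
Step 2: Compute denominator (R in um): 6*(1-nu)*tf*R = 6*0.72*1.1*39e6 = 185328000.0 (um^2)
Step 3: sigma (GPa) = 19536570 / 185328000.0 = 1.05416e-01 GPa
Step 4: Convert to MPa (x1000): sigma = 105.4 MPa


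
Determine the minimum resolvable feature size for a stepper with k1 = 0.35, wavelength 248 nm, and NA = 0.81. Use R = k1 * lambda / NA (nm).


Step 1: Identify values: k1 = 0.35, lambda = 248 nm, NA = 0.81
Step 2: R = k1 * lambda / NA
R = 0.35 * 248 / 0.81
R = 107.2 nm


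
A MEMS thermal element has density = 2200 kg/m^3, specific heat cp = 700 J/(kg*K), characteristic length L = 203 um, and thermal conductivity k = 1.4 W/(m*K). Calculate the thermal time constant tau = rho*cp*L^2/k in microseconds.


Step 1: Convert L to m: L = 203e-6 m
Step 2: L^2 = (203e-6)^2 = 4.1209e-08 m^2
Step 3: tau = 2200 * 700 * 4.1209e-08 / 1.4 = 4.53299e-02 s
Step 4: Convert to microseconds (multiply by 1e6).
tau = 45329.9 us


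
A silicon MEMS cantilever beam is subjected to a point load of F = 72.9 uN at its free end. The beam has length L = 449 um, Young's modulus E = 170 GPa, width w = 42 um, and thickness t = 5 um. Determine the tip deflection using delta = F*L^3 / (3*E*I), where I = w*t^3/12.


Step 1: Calculate the second moment of area.
I = w * t^3 / 12 = 42 * 5^3 / 12 = 437.5 um^4
Step 2: Convert E to consistent units (1 GPa = 1000 uN/um^2).
E = 170 GPa = 170000 uN/um^2
Step 3: Calculate tip deflection.
delta = F * L^3 / (3 * E * I)
delta = 72.9 * 449^3 / (3 * 170000 * 437.5)
delta = 29.5746 um


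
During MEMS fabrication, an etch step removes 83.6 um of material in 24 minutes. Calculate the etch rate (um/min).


Step 1: Etch rate = depth / time
Step 2: rate = 83.6 / 24
rate = 3.483 um/min


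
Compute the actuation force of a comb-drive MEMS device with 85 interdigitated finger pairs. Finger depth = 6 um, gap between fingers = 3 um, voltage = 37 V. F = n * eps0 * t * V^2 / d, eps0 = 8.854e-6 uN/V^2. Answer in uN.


Step 1: Parameters: n=85, eps0=8.854e-6 uN/V^2, t=6 um, V=37 V, d=3 um
Step 2: V^2 = 1369
Step 3: F = 85 * 8.854e-6 * 6 * 1369 / 3
F = 2.061 uN


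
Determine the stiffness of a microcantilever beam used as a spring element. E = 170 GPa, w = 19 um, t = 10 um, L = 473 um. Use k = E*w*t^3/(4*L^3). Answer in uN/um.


Step 1: Convert E to consistent units (1 GPa = 1000 uN/um^2).
E = 170 GPa = 170000 uN/um^2
Step 2: Compute t^3 = 10^3 = 1000
Step 3: Compute L^3 = 473^3 = 105823817
Step 4: k = 170000 * 19 * 1000 / (4 * 105823817)
k = 7.6306 uN/um


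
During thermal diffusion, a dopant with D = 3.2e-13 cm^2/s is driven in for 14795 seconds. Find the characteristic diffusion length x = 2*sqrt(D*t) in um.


Step 1: Compute D*t = 3.2e-13 * 14795 = 4.7344e-09 cm^2
Step 2: sqrt(D*t) = 6.8807e-05 cm
Step 3: x = 2 * 6.8807e-05 cm = 1.37614e-04 cm
Step 4: Convert to um (1 cm = 1e4 um): x = 1.376 um


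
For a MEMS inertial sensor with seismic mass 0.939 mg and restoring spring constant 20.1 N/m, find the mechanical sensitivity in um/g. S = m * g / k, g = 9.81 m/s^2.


Step 1: Convert mass: m = 0.939 mg = 9.39e-07 kg
Step 2: S = m * g / k = 9.39e-07 * 9.81 / 20.1
Step 3: S = 4.58e-07 m/g
Step 4: Convert to um/g: S = 0.458 um/g


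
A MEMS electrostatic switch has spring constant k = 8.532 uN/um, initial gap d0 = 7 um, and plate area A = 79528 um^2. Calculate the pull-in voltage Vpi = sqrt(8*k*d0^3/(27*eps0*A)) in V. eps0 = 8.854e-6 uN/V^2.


Step 1: Compute numerator: 8 * k * d0^3 = 8 * 8.532 * 7^3 = 23411.808
Step 2: Compute denominator: 27 * eps0 * A = 27 * 8.854e-6 * 79528 = 19.011805
Step 3: Vpi = sqrt(23411.808 / 19.011805)
Vpi = 35.09 V


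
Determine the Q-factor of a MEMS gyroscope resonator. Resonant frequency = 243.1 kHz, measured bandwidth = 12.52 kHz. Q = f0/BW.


Step 1: Q = f0 / bandwidth
Step 2: Q = 243.1 / 12.52
Q = 19.4


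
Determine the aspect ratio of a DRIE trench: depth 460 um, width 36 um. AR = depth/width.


Step 1: AR = depth / width
Step 2: AR = 460 / 36
AR = 12.8


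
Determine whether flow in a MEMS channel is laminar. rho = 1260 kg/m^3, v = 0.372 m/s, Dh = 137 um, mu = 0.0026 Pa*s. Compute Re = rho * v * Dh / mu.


Step 1: Convert Dh to meters: Dh = 137e-6 m
Step 2: Re = rho * v * Dh / mu
Re = 1260 * 0.372 * 137e-6 / 0.0026
Re = 24.698
Since Re = 24.698 is below ~2300, the flow is laminar.


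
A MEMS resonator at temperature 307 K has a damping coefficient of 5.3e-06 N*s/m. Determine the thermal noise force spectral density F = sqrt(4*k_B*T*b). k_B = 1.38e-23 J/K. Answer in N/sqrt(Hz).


Step 1: Compute 4 * k_B * T * b
= 4 * 1.38e-23 * 307 * 5.3e-06
= 8.9816e-26 N^2/Hz
Step 2: F_noise = sqrt(8.9816e-26)
F_noise = 3.00e-13 N/sqrt(Hz)


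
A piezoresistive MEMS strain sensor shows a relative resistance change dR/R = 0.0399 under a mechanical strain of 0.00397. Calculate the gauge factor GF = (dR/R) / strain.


Step 1: Identify values.
dR/R = 0.0399, strain = 0.00397
Step 2: GF = (dR/R) / strain = 0.0399 / 0.00397
GF = 10.1


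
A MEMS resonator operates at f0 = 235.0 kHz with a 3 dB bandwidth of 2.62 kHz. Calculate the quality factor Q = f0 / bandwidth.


Step 1: Q = f0 / bandwidth
Step 2: Q = 235.0 / 2.62
Q = 89.7


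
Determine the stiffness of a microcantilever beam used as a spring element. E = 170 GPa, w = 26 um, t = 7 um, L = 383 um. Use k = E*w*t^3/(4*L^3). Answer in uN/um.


Step 1: Convert E to consistent units (1 GPa = 1000 uN/um^2).
E = 170 GPa = 170000 uN/um^2
Step 2: Compute t^3 = 7^3 = 343
Step 3: Compute L^3 = 383^3 = 56181887
Step 4: k = 170000 * 26 * 343 / (4 * 56181887)
k = 6.7462 uN/um


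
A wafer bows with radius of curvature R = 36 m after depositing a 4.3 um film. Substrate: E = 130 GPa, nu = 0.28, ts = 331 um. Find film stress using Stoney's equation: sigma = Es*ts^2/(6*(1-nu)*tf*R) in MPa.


Step 1: Compute numerator: Es * ts^2 = 130 * 331^2 = 14242930 (GPa*um^2)
Step 2: Compute denominator (R in um): 6*(1-nu)*tf*R = 6*0.72*4.3*36e6 = 668736000.0 (um^2)
Step 3: sigma (GPa) = 14242930 / 668736000.0 = 2.1298e-02 GPa
Step 4: Convert to MPa (x1000): sigma = 21.3 MPa


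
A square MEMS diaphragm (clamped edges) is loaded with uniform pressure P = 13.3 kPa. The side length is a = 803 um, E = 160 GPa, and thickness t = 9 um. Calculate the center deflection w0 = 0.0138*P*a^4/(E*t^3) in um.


Step 1: Convert pressure to compatible units (E is in GPa, so P in GPa).
P = 13.3 kPa = 13.3e-6 GPa
Step 2: Compute numerator: 0.0138 * P * a^4.
a^4 = 803^4 = 415778646481
numerator = 0.0138 * 13.3e-6 * 415778646481 = 7.6312e+04
Step 3: Compute denominator: E * t^3 = 160 * 9^3 = 116640
Step 4: w0 = numerator / denominator = 7.6312e+04 / 116640 = 0.6543 um


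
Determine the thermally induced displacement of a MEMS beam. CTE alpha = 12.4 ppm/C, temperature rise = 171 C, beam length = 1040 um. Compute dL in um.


Step 1: Convert CTE: alpha = 12.4 ppm/C = 12.4e-6 /C
Step 2: dL = 12.4e-6 * 171 * 1040
dL = 2.2052 um


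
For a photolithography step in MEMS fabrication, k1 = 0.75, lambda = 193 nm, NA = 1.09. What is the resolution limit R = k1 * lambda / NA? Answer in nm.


Step 1: Identify values: k1 = 0.75, lambda = 193 nm, NA = 1.09
Step 2: R = k1 * lambda / NA
R = 0.75 * 193 / 1.09
R = 132.8 nm


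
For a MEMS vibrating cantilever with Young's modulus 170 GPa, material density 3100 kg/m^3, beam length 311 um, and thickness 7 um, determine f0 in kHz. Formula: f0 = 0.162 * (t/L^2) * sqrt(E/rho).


Step 1: Convert units to SI.
t_SI = 7e-6 m, L_SI = 311e-6 m
Step 2: Calculate sqrt(E/rho).
sqrt(170e9 / 3100) = 7405.32 m/s
Step 3: Compute f0.
f0 = 0.162 * 7e-6 / (311e-6)^2 * 7405.32 = 86823.3 Hz = 86.82 kHz


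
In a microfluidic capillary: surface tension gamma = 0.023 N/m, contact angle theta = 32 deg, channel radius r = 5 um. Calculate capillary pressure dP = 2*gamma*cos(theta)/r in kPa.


Step 1: cos(32 deg) = 0.848
Step 2: Convert r to m: r = 5e-6 m
Step 3: dP = 2 * 0.023 * 0.848 / 5e-6 = 7801.6 Pa
Step 4: Convert Pa to kPa (divide by 1000).
dP = 7.8 kPa


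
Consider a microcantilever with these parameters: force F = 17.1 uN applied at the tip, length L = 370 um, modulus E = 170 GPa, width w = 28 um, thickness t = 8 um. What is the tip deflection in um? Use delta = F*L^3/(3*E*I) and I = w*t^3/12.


Step 1: Calculate the second moment of area.
I = w * t^3 / 12 = 28 * 8^3 / 12 = 1194.6667 um^4
Step 2: Convert E to consistent units (1 GPa = 1000 uN/um^2).
E = 170 GPa = 170000 uN/um^2
Step 3: Calculate tip deflection.
delta = F * L^3 / (3 * E * I)
delta = 17.1 * 370^3 / (3 * 170000 * 1194.6667)
delta = 1.4216 um


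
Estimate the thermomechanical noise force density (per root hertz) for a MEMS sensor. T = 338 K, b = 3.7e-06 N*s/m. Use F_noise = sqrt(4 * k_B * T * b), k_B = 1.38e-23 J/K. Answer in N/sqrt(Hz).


Step 1: Compute 4 * k_B * T * b
= 4 * 1.38e-23 * 338 * 3.7e-06
= 6.9033e-26 N^2/Hz
Step 2: F_noise = sqrt(6.9033e-26)
F_noise = 2.63e-13 N/sqrt(Hz)


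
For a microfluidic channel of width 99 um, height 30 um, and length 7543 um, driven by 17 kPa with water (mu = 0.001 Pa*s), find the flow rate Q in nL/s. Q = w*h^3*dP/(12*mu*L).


Step 1: Convert all dimensions to SI (meters).
w = 99e-6 m, h = 30e-6 m, L = 7543e-6 m, dP = 17e3 Pa
Step 2: Q = w * h^3 * dP / (12 * mu * L)
Q = 99e-6 * (30e-6)^3 * 17e3 / (12 * 0.001 * 7543e-6) = 5.0202174e-10 m^3/s
Step 3: Convert Q from m^3/s to nL/s (1 m^3 = 1e12 nL, so multiply by 1e12).
Q = 502.022 nL/s


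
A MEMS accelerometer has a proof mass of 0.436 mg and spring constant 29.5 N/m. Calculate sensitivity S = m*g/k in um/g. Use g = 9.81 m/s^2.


Step 1: Convert mass: m = 0.436 mg = 4.36e-07 kg
Step 2: S = m * g / k = 4.36e-07 * 9.81 / 29.5
Step 3: S = 1.45e-07 m/g
Step 4: Convert to um/g: S = 0.145 um/g


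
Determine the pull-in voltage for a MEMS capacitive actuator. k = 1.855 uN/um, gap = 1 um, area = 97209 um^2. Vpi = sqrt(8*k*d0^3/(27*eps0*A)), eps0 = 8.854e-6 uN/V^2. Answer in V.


Step 1: Compute numerator: 8 * k * d0^3 = 8 * 1.855 * 1^3 = 14.84
Step 2: Compute denominator: 27 * eps0 * A = 27 * 8.854e-6 * 97209 = 23.238589
Step 3: Vpi = sqrt(14.84 / 23.238589)
Vpi = 0.8 V


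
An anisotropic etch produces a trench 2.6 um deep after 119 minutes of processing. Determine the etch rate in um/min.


Step 1: Etch rate = depth / time
Step 2: rate = 2.6 / 119
rate = 0.022 um/min


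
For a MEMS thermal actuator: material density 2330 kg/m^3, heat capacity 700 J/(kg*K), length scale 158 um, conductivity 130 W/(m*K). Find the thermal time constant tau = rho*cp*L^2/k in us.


Step 1: Convert L to m: L = 158e-6 m
Step 2: L^2 = (158e-6)^2 = 2.4964e-08 m^2
Step 3: tau = 2330 * 700 * 2.4964e-08 / 130 = 3.1320218e-04 s
Step 4: Convert to microseconds (multiply by 1e6).
tau = 313.202 us


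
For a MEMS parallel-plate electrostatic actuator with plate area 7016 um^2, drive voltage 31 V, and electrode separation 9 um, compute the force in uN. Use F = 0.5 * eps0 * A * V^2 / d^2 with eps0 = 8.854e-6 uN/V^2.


Step 1: Identify parameters.
eps0 = 8.854e-6 uN/V^2, A = 7016 um^2, V = 31 V, d = 9 um
Step 2: Compute V^2 = 31^2 = 961
Step 3: Compute d^2 = 9^2 = 81
Step 4: F = 0.5 * 8.854e-6 * 7016 * 961 / 81
F = 0.368 uN


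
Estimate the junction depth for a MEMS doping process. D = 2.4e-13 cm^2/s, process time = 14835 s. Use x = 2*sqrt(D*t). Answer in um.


Step 1: Compute D*t = 2.4e-13 * 14835 = 3.5604e-09 cm^2
Step 2: sqrt(D*t) = 5.96691e-05 cm
Step 3: x = 2 * 5.96691e-05 cm = 1.193382e-04 cm
Step 4: Convert to um (1 cm = 1e4 um): x = 1.193 um


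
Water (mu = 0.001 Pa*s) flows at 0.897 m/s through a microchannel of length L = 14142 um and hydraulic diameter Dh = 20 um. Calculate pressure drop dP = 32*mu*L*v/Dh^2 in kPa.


Step 1: Convert to SI: L = 14142e-6 m, Dh = 20e-6 m
Step 2: dP = 32 * 0.001 * 14142e-6 * 0.897 / (20e-6)^2
Step 3: dP = 1014829.92 Pa
Step 4: Convert to kPa: dP = 1014.83 kPa


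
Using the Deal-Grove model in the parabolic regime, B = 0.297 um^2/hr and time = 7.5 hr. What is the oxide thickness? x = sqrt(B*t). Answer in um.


Step 1: Compute B*t = 0.297 * 7.5 = 2.2275
Step 2: x = sqrt(2.2275)
x = 1.492 um


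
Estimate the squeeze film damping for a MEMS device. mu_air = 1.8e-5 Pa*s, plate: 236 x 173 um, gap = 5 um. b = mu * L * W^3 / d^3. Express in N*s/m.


Step 1: Convert to SI.
L = 236e-6 m, W = 173e-6 m, d = 5e-6 m
Step 2: W^3 = (173e-6)^3 = 5.18e-12 m^3
Step 3: d^3 = (5e-6)^3 = 1.25e-16 m^3
Step 4: b = 1.8e-5 * 236e-6 * 5.18e-12 / 1.25e-16
b = 1.76e-04 N*s/m


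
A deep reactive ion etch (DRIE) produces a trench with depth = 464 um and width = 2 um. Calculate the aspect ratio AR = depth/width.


Step 1: AR = depth / width
Step 2: AR = 464 / 2
AR = 232.0


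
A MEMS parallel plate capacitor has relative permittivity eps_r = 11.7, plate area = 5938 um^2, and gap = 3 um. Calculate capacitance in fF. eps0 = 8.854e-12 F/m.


Step 1: Convert area to m^2: A = 5938e-12 m^2
Step 2: Convert gap to m: d = 3e-6 m
Step 3: C = eps0 * eps_r * A / d
C = 8.854e-12 * 11.7 * 5938e-12 / 3e-6
Step 4: Convert to fF (multiply by 1e15).
C = 205.04 fF


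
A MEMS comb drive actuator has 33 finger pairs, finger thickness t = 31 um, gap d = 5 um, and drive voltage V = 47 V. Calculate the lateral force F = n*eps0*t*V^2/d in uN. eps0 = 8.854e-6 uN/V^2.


Step 1: Parameters: n=33, eps0=8.854e-6 uN/V^2, t=31 um, V=47 V, d=5 um
Step 2: V^2 = 2209
Step 3: F = 33 * 8.854e-6 * 31 * 2209 / 5
F = 4.002 uN


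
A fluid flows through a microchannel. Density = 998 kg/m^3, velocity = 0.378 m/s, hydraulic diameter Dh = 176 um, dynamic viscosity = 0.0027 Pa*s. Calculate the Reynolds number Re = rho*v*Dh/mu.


Step 1: Convert Dh to meters: Dh = 176e-6 m
Step 2: Re = rho * v * Dh / mu
Re = 998 * 0.378 * 176e-6 / 0.0027
Re = 24.591


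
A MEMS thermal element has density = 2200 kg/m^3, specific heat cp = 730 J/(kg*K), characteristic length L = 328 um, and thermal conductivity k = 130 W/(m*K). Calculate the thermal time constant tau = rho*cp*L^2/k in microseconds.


Step 1: Convert L to m: L = 328e-6 m
Step 2: L^2 = (328e-6)^2 = 1.07584e-07 m^2
Step 3: tau = 2200 * 730 * 1.07584e-07 / 130 = 1.32907618e-03 s
Step 4: Convert to microseconds (multiply by 1e6).
tau = 1329.076 us


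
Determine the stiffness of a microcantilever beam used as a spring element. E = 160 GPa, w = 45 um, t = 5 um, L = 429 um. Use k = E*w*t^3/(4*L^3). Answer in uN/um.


Step 1: Convert E to consistent units (1 GPa = 1000 uN/um^2).
E = 160 GPa = 160000 uN/um^2
Step 2: Compute t^3 = 5^3 = 125
Step 3: Compute L^3 = 429^3 = 78953589
Step 4: k = 160000 * 45 * 125 / (4 * 78953589)
k = 2.8498 uN/um


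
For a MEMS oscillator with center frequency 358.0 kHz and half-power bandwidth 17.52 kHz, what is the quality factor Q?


Step 1: Q = f0 / bandwidth
Step 2: Q = 358.0 / 17.52
Q = 20.4


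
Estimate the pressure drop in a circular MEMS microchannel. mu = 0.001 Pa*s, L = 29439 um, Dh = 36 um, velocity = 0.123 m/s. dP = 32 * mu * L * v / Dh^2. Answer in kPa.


Step 1: Convert to SI: L = 29439e-6 m, Dh = 36e-6 m
Step 2: dP = 32 * 0.001 * 29439e-6 * 0.123 / (36e-6)^2
Step 3: dP = 89407.33 Pa
Step 4: Convert to kPa: dP = 89.41 kPa


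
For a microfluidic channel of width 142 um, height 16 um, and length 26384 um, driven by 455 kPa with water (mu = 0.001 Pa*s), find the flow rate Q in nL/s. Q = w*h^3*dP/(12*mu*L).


Step 1: Convert all dimensions to SI (meters).
w = 142e-6 m, h = 16e-6 m, L = 26384e-6 m, dP = 455e3 Pa
Step 2: Q = w * h^3 * dP / (12 * mu * L)
Q = 142e-6 * (16e-6)^3 * 455e3 / (12 * 0.001 * 26384e-6) = 8.358682e-10 m^3/s
Step 3: Convert Q from m^3/s to nL/s (1 m^3 = 1e12 nL, so multiply by 1e12).
Q = 835.868 nL/s


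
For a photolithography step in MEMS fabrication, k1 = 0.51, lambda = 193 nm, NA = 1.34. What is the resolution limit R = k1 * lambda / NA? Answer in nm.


Step 1: Identify values: k1 = 0.51, lambda = 193 nm, NA = 1.34
Step 2: R = k1 * lambda / NA
R = 0.51 * 193 / 1.34
R = 73.5 nm


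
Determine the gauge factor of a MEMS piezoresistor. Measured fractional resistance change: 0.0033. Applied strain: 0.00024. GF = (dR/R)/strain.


Step 1: Identify values.
dR/R = 0.0033, strain = 0.00024
Step 2: GF = (dR/R) / strain = 0.0033 / 0.00024
GF = 13.8


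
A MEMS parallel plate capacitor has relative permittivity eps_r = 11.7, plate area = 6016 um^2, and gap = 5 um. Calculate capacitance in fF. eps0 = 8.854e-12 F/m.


Step 1: Convert area to m^2: A = 6016e-12 m^2
Step 2: Convert gap to m: d = 5e-6 m
Step 3: C = eps0 * eps_r * A / d
C = 8.854e-12 * 11.7 * 6016e-12 / 5e-6
Step 4: Convert to fF (multiply by 1e15).
C = 124.64 fF


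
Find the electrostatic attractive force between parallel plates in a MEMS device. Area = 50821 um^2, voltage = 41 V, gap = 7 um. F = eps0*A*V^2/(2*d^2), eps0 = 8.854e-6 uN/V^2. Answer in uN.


Step 1: Identify parameters.
eps0 = 8.854e-6 uN/V^2, A = 50821 um^2, V = 41 V, d = 7 um
Step 2: Compute V^2 = 41^2 = 1681
Step 3: Compute d^2 = 7^2 = 49
Step 4: F = 0.5 * 8.854e-6 * 50821 * 1681 / 49
F = 7.718 uN


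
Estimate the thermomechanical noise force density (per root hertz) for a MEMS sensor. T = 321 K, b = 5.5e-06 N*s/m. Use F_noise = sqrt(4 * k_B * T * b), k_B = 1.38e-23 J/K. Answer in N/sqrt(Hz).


Step 1: Compute 4 * k_B * T * b
= 4 * 1.38e-23 * 321 * 5.5e-06
= 9.7456e-26 N^2/Hz
Step 2: F_noise = sqrt(9.7456e-26)
F_noise = 3.12e-13 N/sqrt(Hz)


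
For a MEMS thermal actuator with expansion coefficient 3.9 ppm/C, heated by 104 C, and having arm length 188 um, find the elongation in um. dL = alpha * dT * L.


Step 1: Convert CTE: alpha = 3.9 ppm/C = 3.9e-6 /C
Step 2: dL = 3.9e-6 * 104 * 188
dL = 0.0763 um


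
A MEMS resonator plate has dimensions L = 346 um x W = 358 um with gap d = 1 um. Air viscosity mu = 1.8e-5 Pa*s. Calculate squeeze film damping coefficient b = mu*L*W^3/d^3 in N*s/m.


Step 1: Convert to SI.
L = 346e-6 m, W = 358e-6 m, d = 1e-6 m
Step 2: W^3 = (358e-6)^3 = 4.59e-11 m^3
Step 3: d^3 = (1e-6)^3 = 1.00e-18 m^3
Step 4: b = 1.8e-5 * 346e-6 * 4.59e-11 / 1.00e-18
b = 2.86e-01 N*s/m


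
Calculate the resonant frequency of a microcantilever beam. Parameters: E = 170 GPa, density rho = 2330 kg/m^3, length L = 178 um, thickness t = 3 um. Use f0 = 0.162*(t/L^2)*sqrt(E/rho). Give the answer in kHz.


Step 1: Convert units to SI.
t_SI = 3e-6 m, L_SI = 178e-6 m
Step 2: Calculate sqrt(E/rho).
sqrt(170e9 / 2330) = 8541.74 m/s
Step 3: Compute f0.
f0 = 0.162 * 3e-6 / (178e-6)^2 * 8541.74 = 131021.5 Hz = 131.02 kHz


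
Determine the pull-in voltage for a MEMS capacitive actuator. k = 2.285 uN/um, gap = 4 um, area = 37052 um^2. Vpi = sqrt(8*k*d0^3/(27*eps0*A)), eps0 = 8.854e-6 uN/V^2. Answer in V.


Step 1: Compute numerator: 8 * k * d0^3 = 8 * 2.285 * 4^3 = 1169.92
Step 2: Compute denominator: 27 * eps0 * A = 27 * 8.854e-6 * 37052 = 8.857577
Step 3: Vpi = sqrt(1169.92 / 8.857577)
Vpi = 11.49 V


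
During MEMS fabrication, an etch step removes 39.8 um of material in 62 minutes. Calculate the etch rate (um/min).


Step 1: Etch rate = depth / time
Step 2: rate = 39.8 / 62
rate = 0.642 um/min


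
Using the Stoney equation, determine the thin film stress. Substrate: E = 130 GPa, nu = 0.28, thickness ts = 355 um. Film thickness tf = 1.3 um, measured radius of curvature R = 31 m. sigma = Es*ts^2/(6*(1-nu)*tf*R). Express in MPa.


Step 1: Compute numerator: Es * ts^2 = 130 * 355^2 = 16383250 (GPa*um^2)
Step 2: Compute denominator (R in um): 6*(1-nu)*tf*R = 6*0.72*1.3*31e6 = 174096000.0 (um^2)
Step 3: sigma (GPa) = 16383250 / 174096000.0 = 9.4105e-02 GPa
Step 4: Convert to MPa (x1000): sigma = 94.1 MPa
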